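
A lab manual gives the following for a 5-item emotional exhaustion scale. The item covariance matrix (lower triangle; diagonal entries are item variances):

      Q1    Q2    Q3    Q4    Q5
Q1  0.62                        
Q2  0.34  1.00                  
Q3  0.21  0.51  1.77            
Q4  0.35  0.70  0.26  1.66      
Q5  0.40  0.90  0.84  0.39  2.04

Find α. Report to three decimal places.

α = 0.725

sum of item variances = 0.62 + 1.00 + 1.77 + 1.66 + 2.04 = 7.09
Sum of off-diagonal covariances = 4.90
σ²_total = 7.09 + 2 × 4.90 = 16.89
α = (k/(k−1))·(1 − sum of item variances/σ²_total) = (5/4)·(1 − 7.09/16.89) = 0.725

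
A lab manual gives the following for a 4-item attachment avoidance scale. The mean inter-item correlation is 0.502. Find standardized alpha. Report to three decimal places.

Standardized α = k·r̄ / (1 + (k−1)·r̄) = 4 × 0.502 / (1 + 3 × 0.502)
  = 2.0080 / 2.5060 = 0.801

standardized alpha = 0.801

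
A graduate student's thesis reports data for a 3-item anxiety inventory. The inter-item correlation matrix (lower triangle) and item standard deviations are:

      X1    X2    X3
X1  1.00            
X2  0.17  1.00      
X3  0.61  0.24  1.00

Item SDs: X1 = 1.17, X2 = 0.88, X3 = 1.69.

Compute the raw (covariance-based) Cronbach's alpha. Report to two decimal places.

Σσ²ᵢ = 1.17² + 0.88² + 1.69² = 4.9994
Covariances σ_ij = r_ij · s_i · s_j:
  σ(X1,X2) = 0.17 × 1.17 × 0.88 = 0.1750
  σ(X1,X3) = 0.61 × 1.17 × 1.69 = 1.2062
  σ(X2,X3) = 0.24 × 0.88 × 1.69 = 0.3569
σ²_T = Σσ²ᵢ + 2·Σσ_ij = 4.9994 + 2 × 1.7381 = 8.4756
α = (3/2)·(1 − 4.9994/8.4756) = 0.62

Cronbach's alpha = 0.62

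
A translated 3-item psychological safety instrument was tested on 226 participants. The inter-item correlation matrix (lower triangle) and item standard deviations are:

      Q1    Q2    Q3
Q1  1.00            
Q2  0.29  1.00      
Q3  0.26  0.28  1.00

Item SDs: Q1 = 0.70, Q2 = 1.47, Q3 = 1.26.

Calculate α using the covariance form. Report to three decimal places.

Σσ²ᵢ = 0.70² + 1.47² + 1.26² = 4.2385
Covariances σ_ij = r_ij · s_i · s_j:
  σ(Q1,Q2) = 0.29 × 0.70 × 1.47 = 0.2984
  σ(Q1,Q3) = 0.26 × 0.70 × 1.26 = 0.2293
  σ(Q2,Q3) = 0.28 × 1.47 × 1.26 = 0.5186
σ²_T = Σσ²ᵢ + 2·Σσ_ij = 4.2385 + 2 × 1.0463 = 6.3311
α = (3/2)·(1 − 4.2385/6.3311) = 0.496

α = 0.496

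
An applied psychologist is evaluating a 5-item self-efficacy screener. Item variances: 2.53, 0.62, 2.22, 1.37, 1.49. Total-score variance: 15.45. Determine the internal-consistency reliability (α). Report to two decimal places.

α = 0.58

ΣVar(i) = 2.53 + 0.62 + 2.22 + 1.37 + 1.49 = 8.23
α = (k/(k−1))·(1 − ΣVar(i)/σ²_T) = (5/4)·(1 − 8.23/15.45) = 0.58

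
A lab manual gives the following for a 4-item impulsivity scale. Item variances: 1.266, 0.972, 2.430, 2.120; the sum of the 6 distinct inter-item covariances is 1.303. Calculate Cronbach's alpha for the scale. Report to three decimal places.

Σσᵢ² = 1.266 + 0.972 + 2.430 + 2.120 = 6.788
Sum of distinct covariances = 1.303
total variance = Σσᵢ² + 2·Σcov = 6.788 + 2 × 1.303 = 9.394
α = (4/3)·(1 − 6.788/9.394) = 0.370

α = 0.370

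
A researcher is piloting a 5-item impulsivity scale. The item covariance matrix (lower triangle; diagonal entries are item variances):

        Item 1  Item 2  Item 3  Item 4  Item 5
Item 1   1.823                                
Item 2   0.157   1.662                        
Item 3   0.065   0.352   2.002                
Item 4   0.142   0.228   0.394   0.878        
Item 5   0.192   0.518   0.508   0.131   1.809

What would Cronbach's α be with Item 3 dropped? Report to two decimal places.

Cronbach's α = 0.41

Remaining items: Item 1, Item 2, Item 4, Item 5 (k = 4).
sum of item variances = 1.823 + 1.662 + 0.878 + 1.809 = 6.172
σ²_T = 6.172 + 2 × 1.368 = 8.908
α (item deleted) = (4/3)·(1 − 6.172/8.908) = 0.41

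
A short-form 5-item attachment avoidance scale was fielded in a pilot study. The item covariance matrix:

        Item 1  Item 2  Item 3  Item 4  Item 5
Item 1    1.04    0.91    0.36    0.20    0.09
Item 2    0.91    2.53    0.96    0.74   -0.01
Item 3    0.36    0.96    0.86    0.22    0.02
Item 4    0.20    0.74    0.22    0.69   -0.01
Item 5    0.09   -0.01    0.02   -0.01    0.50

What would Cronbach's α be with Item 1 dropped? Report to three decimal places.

Remaining items: Item 2, Item 3, Item 4, Item 5 (k = 4).
ΣVar(i) = 2.53 + 0.86 + 0.69 + 0.50 = 4.58
Var(T) = 4.58 + 2 × 1.92 = 8.42
α (item deleted) = (4/3)·(1 − 4.58/8.42) = 0.608

Cronbach's α = 0.608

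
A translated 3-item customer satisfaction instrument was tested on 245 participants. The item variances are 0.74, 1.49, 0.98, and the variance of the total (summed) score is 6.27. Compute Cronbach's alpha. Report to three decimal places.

Σσᵢ² = 0.74 + 1.49 + 0.98 = 3.21
α = (k/(k−1))·(1 − Σσᵢ²/σ²_T) = (3/2)·(1 − 3.21/6.27) = 0.732

Cronbach's alpha = 0.732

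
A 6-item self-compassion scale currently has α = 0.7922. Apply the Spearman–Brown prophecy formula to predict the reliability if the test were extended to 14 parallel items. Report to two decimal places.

predicted reliability = 0.90

Length factor m = 14/6 = 2.3333
α' = m·α / (1 + (m−1)·α)
   = 14/6 × 0.7922 / (1 + (14/6 − 1) × 0.7922)
   = 1.8485 / 2.0563 = 0.90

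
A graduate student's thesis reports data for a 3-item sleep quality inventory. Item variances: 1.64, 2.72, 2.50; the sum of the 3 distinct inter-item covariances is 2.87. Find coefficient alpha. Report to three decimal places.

ΣVar(i) = 1.64 + 2.72 + 2.50 = 6.86
Sum of distinct covariances = 2.87
Var(T) = ΣVar(i) + 2·Σcov = 6.86 + 2 × 2.87 = 12.60
α = (3/2)·(1 − 6.86/12.60) = 0.683

α = 0.683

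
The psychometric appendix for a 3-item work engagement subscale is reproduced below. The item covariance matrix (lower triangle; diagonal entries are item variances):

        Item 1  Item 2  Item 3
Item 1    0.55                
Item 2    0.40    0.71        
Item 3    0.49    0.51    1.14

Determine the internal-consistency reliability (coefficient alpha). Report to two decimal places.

ΣVar(i) = 0.55 + 0.71 + 1.14 = 2.40
Σ_{i<j} σ_ij = 1.40
Var(T) = 2.40 + 2 × 1.40 = 5.20
α = (k/(k−1))·(1 − ΣVar(i)/Var(T)) = (3/2)·(1 − 2.40/5.20) = 0.81

α = 0.81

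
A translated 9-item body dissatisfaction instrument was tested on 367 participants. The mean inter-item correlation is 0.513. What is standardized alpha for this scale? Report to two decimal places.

Standardized α = k·r̄ / (1 + (k−1)·r̄) = 9 × 0.513 / (1 + 8 × 0.513)
  = 4.6170 / 5.1040 = 0.90

α = 0.90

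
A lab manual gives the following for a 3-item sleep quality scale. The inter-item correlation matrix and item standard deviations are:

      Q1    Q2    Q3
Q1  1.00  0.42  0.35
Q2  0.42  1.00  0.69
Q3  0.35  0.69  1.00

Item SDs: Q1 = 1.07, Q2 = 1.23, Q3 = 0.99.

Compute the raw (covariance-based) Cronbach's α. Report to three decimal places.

Σσ²ᵢ = 1.07² + 1.23² + 0.99² = 3.6379
Covariances σ_ij = r_ij · s_i · s_j:
  σ(Q1,Q2) = 0.42 × 1.07 × 1.23 = 0.5528
  σ(Q1,Q3) = 0.35 × 1.07 × 0.99 = 0.3708
  σ(Q2,Q3) = 0.69 × 1.23 × 0.99 = 0.8402
σ²_T = Σσ²ᵢ + 2·Σσ_ij = 3.6379 + 2 × 1.7638 = 7.1655
α = (3/2)·(1 − 3.6379/7.1655) = 0.738

Cronbach's α = 0.738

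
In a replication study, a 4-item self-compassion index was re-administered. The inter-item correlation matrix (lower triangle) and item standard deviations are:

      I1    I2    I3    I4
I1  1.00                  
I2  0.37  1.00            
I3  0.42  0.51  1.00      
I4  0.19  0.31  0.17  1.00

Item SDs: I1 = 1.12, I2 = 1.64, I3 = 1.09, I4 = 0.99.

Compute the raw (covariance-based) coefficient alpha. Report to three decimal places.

α = 0.661

Σσ²ᵢ = 1.12² + 1.64² + 1.09² + 0.99² = 6.1122
Covariances σ_ij = r_ij · s_i · s_j:
  σ(I1,I2) = 0.37 × 1.12 × 1.64 = 0.6796
  σ(I1,I3) = 0.42 × 1.12 × 1.09 = 0.5127
  σ(I1,I4) = 0.19 × 1.12 × 0.99 = 0.2107
  σ(I2,I3) = 0.51 × 1.64 × 1.09 = 0.9117
  σ(I2,I4) = 0.31 × 1.64 × 0.99 = 0.5033
  σ(I3,I4) = 0.17 × 1.09 × 0.99 = 0.1834
σ²_T = Σσ²ᵢ + 2·Σσ_ij = 6.1122 + 2 × 3.0014 = 12.1150
α = (4/3)·(1 − 6.1122/12.1150) = 0.661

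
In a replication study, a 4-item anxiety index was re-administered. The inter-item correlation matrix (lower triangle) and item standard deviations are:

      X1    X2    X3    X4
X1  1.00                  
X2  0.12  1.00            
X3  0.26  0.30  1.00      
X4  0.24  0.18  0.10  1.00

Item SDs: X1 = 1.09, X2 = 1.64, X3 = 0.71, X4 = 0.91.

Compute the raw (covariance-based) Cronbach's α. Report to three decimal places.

Σσ²ᵢ = 1.09² + 1.64² + 0.71² + 0.91² = 5.2099
Covariances σ_ij = r_ij · s_i · s_j:
  σ(X1,X2) = 0.12 × 1.09 × 1.64 = 0.2145
  σ(X1,X3) = 0.26 × 1.09 × 0.71 = 0.2012
  σ(X1,X4) = 0.24 × 1.09 × 0.91 = 0.2381
  σ(X2,X3) = 0.30 × 1.64 × 0.71 = 0.3493
  σ(X2,X4) = 0.18 × 1.64 × 0.91 = 0.2686
  σ(X3,X4) = 0.10 × 0.71 × 0.91 = 0.0646
σ²_T = Σσ²ᵢ + 2·Σσ_ij = 5.2099 + 2 × 1.3363 = 7.8825
α = (4/3)·(1 − 5.2099/7.8825) = 0.452

Cronbach's α = 0.452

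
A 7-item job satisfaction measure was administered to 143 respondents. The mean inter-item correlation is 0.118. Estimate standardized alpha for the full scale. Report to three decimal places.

Standardized α = k·r̄ / (1 + (k−1)·r̄) = 7 × 0.118 / (1 + 6 × 0.118)
  = 0.8260 / 1.7080 = 0.484

α = 0.484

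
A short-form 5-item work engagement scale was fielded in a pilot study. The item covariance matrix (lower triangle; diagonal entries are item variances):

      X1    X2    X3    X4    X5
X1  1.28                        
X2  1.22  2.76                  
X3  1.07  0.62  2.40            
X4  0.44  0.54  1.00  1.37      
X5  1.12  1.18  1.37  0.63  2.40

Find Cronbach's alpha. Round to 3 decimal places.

sum of item variances = 1.28 + 2.76 + 2.40 + 1.37 + 2.40 = 10.21
Sum of off-diagonal covariances = 9.19
σ²_total = 10.21 + 2 × 9.19 = 28.59
α = (k/(k−1))·(1 − sum of item variances/σ²_total) = (5/4)·(1 − 10.21/28.59) = 0.804

Cronbach's alpha = 0.804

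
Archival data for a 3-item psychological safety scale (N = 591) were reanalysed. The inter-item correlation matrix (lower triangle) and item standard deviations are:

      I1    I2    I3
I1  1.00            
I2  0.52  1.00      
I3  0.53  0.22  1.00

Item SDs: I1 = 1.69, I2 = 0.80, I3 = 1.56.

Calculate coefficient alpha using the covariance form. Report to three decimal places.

Σσ²ᵢ = 1.69² + 0.80² + 1.56² = 5.9297
Covariances σ_ij = r_ij · s_i · s_j:
  σ(I1,I2) = 0.52 × 1.69 × 0.80 = 0.7030
  σ(I1,I3) = 0.53 × 1.69 × 1.56 = 1.3973
  σ(I2,I3) = 0.22 × 0.80 × 1.56 = 0.2746
σ²_T = Σσ²ᵢ + 2·Σσ_ij = 5.9297 + 2 × 2.3749 = 10.6795
α = (3/2)·(1 − 5.9297/10.6795) = 0.667

α = 0.667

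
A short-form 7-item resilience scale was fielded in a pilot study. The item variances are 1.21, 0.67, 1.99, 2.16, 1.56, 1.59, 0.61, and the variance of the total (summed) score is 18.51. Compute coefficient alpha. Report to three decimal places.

α = 0.550

Σσᵢ² = 1.21 + 0.67 + 1.99 + 2.16 + 1.56 + 1.59 + 0.61 = 9.79
α = (k/(k−1))·(1 − Σσᵢ²/total variance) = (7/6)·(1 − 9.79/18.51) = 0.550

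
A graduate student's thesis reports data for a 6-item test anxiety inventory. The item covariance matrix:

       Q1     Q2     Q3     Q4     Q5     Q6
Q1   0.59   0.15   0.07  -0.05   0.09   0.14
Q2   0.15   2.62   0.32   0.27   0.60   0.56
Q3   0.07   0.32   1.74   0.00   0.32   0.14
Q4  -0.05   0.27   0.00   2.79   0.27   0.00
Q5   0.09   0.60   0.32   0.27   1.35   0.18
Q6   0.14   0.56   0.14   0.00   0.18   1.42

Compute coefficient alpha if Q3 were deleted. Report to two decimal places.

Remaining items: Q1, Q2, Q4, Q5, Q6 (k = 5).
Σσ²ᵢ = 0.59 + 2.62 + 2.79 + 1.35 + 1.42 = 8.77
Var(T) = 8.77 + 2 × 2.21 = 13.19
α (item deleted) = (5/4)·(1 − 8.77/13.19) = 0.42

coefficient alpha = 0.42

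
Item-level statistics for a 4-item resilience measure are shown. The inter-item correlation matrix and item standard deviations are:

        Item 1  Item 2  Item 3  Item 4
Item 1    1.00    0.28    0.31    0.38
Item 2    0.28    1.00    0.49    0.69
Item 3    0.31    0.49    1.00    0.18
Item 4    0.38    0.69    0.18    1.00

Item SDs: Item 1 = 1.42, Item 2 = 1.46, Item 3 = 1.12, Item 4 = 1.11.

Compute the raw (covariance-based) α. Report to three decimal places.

Σσ²ᵢ = 1.42² + 1.46² + 1.12² + 1.11² = 6.6345
Covariances σ_ij = r_ij · s_i · s_j:
  σ(Item 1,Item 2) = 0.28 × 1.42 × 1.46 = 0.5805
  σ(Item 1,Item 3) = 0.31 × 1.42 × 1.12 = 0.4930
  σ(Item 1,Item 4) = 0.38 × 1.42 × 1.11 = 0.5990
  σ(Item 2,Item 3) = 0.49 × 1.46 × 1.12 = 0.8012
  σ(Item 2,Item 4) = 0.69 × 1.46 × 1.11 = 1.1182
  σ(Item 3,Item 4) = 0.18 × 1.12 × 1.11 = 0.2238
σ²_T = Σσ²ᵢ + 2·Σσ_ij = 6.6345 + 2 × 3.8157 = 14.2659
α = (4/3)·(1 − 6.6345/14.2659) = 0.713

α = 0.713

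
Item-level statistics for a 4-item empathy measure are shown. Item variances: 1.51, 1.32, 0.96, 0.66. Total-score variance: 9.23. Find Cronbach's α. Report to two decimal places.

Σσ²ᵢ = 1.51 + 1.32 + 0.96 + 0.66 = 4.45
α = (k/(k−1))·(1 − Σσ²ᵢ/total variance) = (4/3)·(1 − 4.45/9.23) = 0.69

α = 0.69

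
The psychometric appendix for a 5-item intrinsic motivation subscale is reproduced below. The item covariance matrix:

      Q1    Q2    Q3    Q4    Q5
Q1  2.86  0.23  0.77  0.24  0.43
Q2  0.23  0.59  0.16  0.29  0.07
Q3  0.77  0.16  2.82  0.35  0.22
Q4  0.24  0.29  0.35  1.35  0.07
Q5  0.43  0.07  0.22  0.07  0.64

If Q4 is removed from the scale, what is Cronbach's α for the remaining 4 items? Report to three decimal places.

Remaining items: Q1, Q2, Q3, Q5 (k = 4).
Σσᵢ² = 2.86 + 0.59 + 2.82 + 0.64 = 6.91
total variance = 6.91 + 2 × 1.88 = 10.67
α (item deleted) = (4/3)·(1 − 6.91/10.67) = 0.470

α = 0.470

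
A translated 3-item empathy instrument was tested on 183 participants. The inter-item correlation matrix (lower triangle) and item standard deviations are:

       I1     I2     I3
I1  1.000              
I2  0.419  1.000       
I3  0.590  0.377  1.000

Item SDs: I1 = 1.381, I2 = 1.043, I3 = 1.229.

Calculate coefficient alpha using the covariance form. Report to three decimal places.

Σσ²ᵢ = 1.381² + 1.043² + 1.229² = 4.5055
Covariances σ_ij = r_ij · s_i · s_j:
  σ(I1,I2) = 0.419 × 1.381 × 1.043 = 0.6035
  σ(I1,I3) = 0.590 × 1.381 × 1.229 = 1.0014
  σ(I2,I3) = 0.377 × 1.043 × 1.229 = 0.4833
σ²_T = Σσ²ᵢ + 2·Σσ_ij = 4.5055 + 2 × 2.0882 = 8.6819
α = (3/2)·(1 − 4.5055/8.6819) = 0.722

coefficient alpha = 0.722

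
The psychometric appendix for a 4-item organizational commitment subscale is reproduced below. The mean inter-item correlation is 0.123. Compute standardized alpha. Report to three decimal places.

α = 0.359

Standardized α = k·r̄ / (1 + (k−1)·r̄) = 4 × 0.123 / (1 + 3 × 0.123)
  = 0.4920 / 1.3690 = 0.359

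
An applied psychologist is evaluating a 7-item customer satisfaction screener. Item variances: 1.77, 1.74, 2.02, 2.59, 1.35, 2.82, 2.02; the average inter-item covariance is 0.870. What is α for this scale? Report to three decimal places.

Σσᵢ² = 1.77 + 1.74 + 2.02 + 2.59 + 1.35 + 2.82 + 2.02 = 14.31
Sum of the 21 distinct covariances = 21 × 0.870 = 18.270
σ²_T = Σσᵢ² + 2·Σcov = 14.31 + 2 × 18.270 = 50.850
α = (7/6)·(1 − 14.31/50.850) = 0.838

α = 0.838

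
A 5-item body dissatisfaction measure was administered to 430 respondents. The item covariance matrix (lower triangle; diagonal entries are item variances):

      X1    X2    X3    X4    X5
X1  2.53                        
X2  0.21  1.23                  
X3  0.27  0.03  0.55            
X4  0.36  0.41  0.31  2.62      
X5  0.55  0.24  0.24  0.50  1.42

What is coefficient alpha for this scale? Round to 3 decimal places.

ΣVar(i) = 2.53 + 1.23 + 0.55 + 2.62 + 1.42 = 8.35
Sum of the distinct covariances = 3.12
σ²_total = 8.35 + 2 × 3.12 = 14.59
α = (k/(k−1))·(1 − ΣVar(i)/σ²_total) = (5/4)·(1 − 8.35/14.59) = 0.535

coefficient alpha = 0.535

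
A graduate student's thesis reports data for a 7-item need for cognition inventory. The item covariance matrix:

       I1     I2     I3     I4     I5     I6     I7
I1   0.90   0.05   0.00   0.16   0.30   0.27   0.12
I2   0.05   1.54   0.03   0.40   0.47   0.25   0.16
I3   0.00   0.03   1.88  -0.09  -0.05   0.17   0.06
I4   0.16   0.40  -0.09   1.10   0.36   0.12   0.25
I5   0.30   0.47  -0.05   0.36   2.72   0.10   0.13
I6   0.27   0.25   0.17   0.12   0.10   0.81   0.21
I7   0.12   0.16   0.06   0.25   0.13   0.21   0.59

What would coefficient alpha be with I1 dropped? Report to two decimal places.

coefficient alpha = 0.45

Remaining items: I2, I3, I4, I5, I6, I7 (k = 6).
Σσᵢ² = 1.54 + 1.88 + 1.10 + 2.72 + 0.81 + 0.59 = 8.64
total variance = 8.64 + 2 × 2.57 = 13.78
α (item deleted) = (6/5)·(1 − 8.64/13.78) = 0.45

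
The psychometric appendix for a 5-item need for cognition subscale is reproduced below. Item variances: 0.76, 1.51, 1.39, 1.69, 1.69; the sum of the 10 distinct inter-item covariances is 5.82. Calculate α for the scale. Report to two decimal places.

sum of item variances = 0.76 + 1.51 + 1.39 + 1.69 + 1.69 = 7.04
Sum of distinct covariances = 5.82
Var(T) = sum of item variances + 2·Σcov = 7.04 + 2 × 5.82 = 18.68
α = (5/4)·(1 − 7.04/18.68) = 0.78

α = 0.78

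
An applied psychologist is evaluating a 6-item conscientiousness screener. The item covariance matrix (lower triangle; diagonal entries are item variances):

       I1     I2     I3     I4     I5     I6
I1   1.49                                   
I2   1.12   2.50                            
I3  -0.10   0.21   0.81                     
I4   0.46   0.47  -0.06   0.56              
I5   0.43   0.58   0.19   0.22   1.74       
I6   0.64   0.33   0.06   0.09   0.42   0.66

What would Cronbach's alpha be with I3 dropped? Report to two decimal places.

Cronbach's alpha = 0.72

Remaining items: I1, I2, I4, I5, I6 (k = 5).
Σσ²ᵢ = 1.49 + 2.50 + 0.56 + 1.74 + 0.66 = 6.95
σ²_T = 6.95 + 2 × 4.76 = 16.47
α (item deleted) = (5/4)·(1 − 6.95/16.47) = 0.72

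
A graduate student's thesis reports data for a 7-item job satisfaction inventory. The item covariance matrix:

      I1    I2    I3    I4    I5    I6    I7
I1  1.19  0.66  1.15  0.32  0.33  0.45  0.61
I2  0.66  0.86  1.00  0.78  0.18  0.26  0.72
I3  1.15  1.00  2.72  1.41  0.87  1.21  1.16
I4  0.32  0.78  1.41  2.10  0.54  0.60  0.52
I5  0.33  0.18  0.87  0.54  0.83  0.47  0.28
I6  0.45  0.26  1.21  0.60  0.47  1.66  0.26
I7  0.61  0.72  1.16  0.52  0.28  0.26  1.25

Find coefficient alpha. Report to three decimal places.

α = 0.842

sum of item variances = 1.19 + 0.86 + 2.72 + 2.10 + 0.83 + 1.66 + 1.25 = 10.61
Sum of off-diagonal covariances = 13.78
total variance = 10.61 + 2 × 13.78 = 38.17
α = (k/(k−1))·(1 − sum of item variances/total variance) = (7/6)·(1 − 10.61/38.17) = 0.842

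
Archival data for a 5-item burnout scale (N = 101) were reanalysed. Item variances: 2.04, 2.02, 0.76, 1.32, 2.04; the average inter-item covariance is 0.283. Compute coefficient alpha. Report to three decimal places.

α = 0.511

Σσ²ᵢ = 2.04 + 2.02 + 0.76 + 1.32 + 2.04 = 8.18
Sum of the 10 distinct covariances = 10 × 0.283 = 2.830
σ²_total = Σσ²ᵢ + 2·Σcov = 8.18 + 2 × 2.830 = 13.840
α = (5/4)·(1 − 8.18/13.840) = 0.511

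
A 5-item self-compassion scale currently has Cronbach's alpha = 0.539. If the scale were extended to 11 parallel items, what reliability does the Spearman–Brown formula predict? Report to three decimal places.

Length factor m = 11/5 = 2.2000
α' = m·α / (1 + (m−1)·α)
   = 11/5 × 0.539 / (1 + (11/5 − 1) × 0.539)
   = 1.1858 / 1.6468 = 0.720

predicted reliability = 0.720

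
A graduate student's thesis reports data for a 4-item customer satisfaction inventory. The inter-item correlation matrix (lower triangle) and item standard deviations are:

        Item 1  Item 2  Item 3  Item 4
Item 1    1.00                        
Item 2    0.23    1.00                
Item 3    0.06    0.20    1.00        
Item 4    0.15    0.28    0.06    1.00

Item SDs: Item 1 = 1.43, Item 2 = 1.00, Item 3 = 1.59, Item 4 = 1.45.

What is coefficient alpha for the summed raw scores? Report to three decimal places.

coefficient alpha = 0.399

Σσ²ᵢ = 1.43² + 1.00² + 1.59² + 1.45² = 7.6755
Covariances σ_ij = r_ij · s_i · s_j:
  σ(Item 1,Item 2) = 0.23 × 1.43 × 1.00 = 0.3289
  σ(Item 1,Item 3) = 0.06 × 1.43 × 1.59 = 0.1364
  σ(Item 1,Item 4) = 0.15 × 1.43 × 1.45 = 0.3110
  σ(Item 2,Item 3) = 0.20 × 1.00 × 1.59 = 0.3180
  σ(Item 2,Item 4) = 0.28 × 1.00 × 1.45 = 0.4060
  σ(Item 3,Item 4) = 0.06 × 1.59 × 1.45 = 0.1383
σ²_T = Σσ²ᵢ + 2·Σσ_ij = 7.6755 + 2 × 1.6386 = 10.9527
α = (4/3)·(1 − 7.6755/10.9527) = 0.399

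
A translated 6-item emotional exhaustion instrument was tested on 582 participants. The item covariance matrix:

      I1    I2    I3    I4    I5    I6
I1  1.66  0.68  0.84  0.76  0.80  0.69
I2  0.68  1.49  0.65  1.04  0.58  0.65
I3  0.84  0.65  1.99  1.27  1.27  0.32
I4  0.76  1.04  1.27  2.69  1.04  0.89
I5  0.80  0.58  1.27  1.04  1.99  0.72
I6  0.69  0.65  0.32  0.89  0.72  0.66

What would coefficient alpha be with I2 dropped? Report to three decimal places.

coefficient alpha = 0.821

Remaining items: I1, I3, I4, I5, I6 (k = 5).
ΣVar(i) = 1.66 + 1.99 + 2.69 + 1.99 + 0.66 = 8.99
total variance = 8.99 + 2 × 8.60 = 26.19
α (item deleted) = (5/4)·(1 − 8.99/26.19) = 0.821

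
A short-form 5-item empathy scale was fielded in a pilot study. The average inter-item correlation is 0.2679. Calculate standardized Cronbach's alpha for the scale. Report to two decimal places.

Standardized α = k·r̄ / (1 + (k−1)·r̄) = 5 × 0.2679 / (1 + 4 × 0.2679)
  = 1.3395 / 2.0716 = 0.65

α = 0.65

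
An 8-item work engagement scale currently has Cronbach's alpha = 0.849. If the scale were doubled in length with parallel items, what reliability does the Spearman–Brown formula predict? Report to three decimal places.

predicted reliability = 0.918

Length factor m = 2
α' = m·α / (1 + (m−1)·α)
   = 2 × 0.849 / (1 + (2 − 1) × 0.849)
   = 1.6980 / 1.8490 = 0.918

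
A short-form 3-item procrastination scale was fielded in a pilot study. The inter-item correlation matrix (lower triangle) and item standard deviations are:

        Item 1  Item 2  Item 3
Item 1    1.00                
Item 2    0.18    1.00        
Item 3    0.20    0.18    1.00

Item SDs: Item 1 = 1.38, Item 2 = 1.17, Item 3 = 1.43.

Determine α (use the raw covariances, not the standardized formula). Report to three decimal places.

Σσ²ᵢ = 1.38² + 1.17² + 1.43² = 5.3182
Covariances σ_ij = r_ij · s_i · s_j:
  σ(Item 1,Item 2) = 0.18 × 1.38 × 1.17 = 0.2906
  σ(Item 1,Item 3) = 0.20 × 1.38 × 1.43 = 0.3947
  σ(Item 2,Item 3) = 0.18 × 1.17 × 1.43 = 0.3012
σ²_T = Σσ²ᵢ + 2·Σσ_ij = 5.3182 + 2 × 0.9865 = 7.2912
α = (3/2)·(1 − 5.3182/7.2912) = 0.406

α = 0.406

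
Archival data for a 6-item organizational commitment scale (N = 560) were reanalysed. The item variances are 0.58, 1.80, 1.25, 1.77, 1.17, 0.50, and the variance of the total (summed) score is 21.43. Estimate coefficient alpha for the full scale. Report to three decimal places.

Σσ²ᵢ = 0.58 + 1.80 + 1.25 + 1.77 + 1.17 + 0.50 = 7.07
α = (k/(k−1))·(1 − Σσ²ᵢ/σ²_T) = (6/5)·(1 − 7.07/21.43) = 0.804

coefficient alpha = 0.804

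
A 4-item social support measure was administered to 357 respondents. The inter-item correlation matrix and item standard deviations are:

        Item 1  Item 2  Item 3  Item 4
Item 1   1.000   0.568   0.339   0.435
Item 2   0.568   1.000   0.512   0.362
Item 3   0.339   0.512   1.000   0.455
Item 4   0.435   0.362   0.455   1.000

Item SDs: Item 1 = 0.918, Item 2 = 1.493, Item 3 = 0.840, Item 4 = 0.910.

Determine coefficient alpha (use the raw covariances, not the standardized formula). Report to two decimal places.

α = 0.74

Σσ²ᵢ = 0.918² + 1.493² + 0.840² + 0.910² = 4.6055
Covariances σ_ij = r_ij · s_i · s_j:
  σ(Item 1,Item 2) = 0.568 × 0.918 × 1.493 = 0.7785
  σ(Item 1,Item 3) = 0.339 × 0.918 × 0.840 = 0.2614
  σ(Item 1,Item 4) = 0.435 × 0.918 × 0.910 = 0.3634
  σ(Item 2,Item 3) = 0.512 × 1.493 × 0.840 = 0.6421
  σ(Item 2,Item 4) = 0.362 × 1.493 × 0.910 = 0.4918
  σ(Item 3,Item 4) = 0.455 × 0.840 × 0.910 = 0.3478
σ²_T = Σσ²ᵢ + 2·Σσ_ij = 4.6055 + 2 × 2.8850 = 10.3755
α = (4/3)·(1 − 4.6055/10.3755) = 0.74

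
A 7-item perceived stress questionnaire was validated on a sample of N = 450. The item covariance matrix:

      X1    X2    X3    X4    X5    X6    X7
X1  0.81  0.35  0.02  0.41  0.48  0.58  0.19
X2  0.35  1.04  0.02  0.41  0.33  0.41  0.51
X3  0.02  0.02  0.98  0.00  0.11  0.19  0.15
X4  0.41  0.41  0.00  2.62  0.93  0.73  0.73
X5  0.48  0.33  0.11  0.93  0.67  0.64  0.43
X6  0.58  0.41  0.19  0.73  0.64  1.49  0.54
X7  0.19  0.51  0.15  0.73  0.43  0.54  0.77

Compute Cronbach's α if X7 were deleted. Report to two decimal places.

Cronbach's α = 0.72

Remaining items: X1, X2, X3, X4, X5, X6 (k = 6).
Σσ²ᵢ = 0.81 + 1.04 + 0.98 + 2.62 + 0.67 + 1.49 = 7.61
Var(T) = 7.61 + 2 × 5.61 = 18.83
α (item deleted) = (6/5)·(1 − 7.61/18.83) = 0.72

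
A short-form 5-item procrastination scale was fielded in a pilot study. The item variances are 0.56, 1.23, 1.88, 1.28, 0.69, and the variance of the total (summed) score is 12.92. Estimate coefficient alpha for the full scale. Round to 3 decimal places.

Σσᵢ² = 0.56 + 1.23 + 1.88 + 1.28 + 0.69 = 5.64
α = (k/(k−1))·(1 − Σσᵢ²/σ²_T) = (5/4)·(1 − 5.64/12.92) = 0.704

α = 0.704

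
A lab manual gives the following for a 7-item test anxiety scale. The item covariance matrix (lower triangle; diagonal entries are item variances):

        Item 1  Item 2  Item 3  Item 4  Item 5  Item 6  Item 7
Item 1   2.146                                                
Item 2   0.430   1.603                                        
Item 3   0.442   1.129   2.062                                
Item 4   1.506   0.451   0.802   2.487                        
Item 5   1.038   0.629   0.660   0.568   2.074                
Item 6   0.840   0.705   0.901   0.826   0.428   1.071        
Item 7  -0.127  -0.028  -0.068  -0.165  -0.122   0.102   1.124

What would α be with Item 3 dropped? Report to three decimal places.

Remaining items: Item 1, Item 2, Item 4, Item 5, Item 6, Item 7 (k = 6).
Σσᵢ² = 2.146 + 1.603 + 2.487 + 2.074 + 1.071 + 1.124 = 10.505
σ²_total = 10.505 + 2 × 7.081 = 24.667
α (item deleted) = (6/5)·(1 − 10.505/24.667) = 0.689

α = 0.689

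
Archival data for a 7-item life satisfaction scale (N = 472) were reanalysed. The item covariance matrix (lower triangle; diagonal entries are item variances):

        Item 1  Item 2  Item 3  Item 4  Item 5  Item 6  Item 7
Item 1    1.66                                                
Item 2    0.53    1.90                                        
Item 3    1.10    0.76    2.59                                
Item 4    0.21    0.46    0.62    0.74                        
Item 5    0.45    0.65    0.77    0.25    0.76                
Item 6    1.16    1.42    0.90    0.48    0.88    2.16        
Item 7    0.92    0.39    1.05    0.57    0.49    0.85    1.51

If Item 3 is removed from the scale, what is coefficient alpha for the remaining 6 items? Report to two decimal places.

Remaining items: Item 1, Item 2, Item 4, Item 5, Item 6, Item 7 (k = 6).
Σσᵢ² = 1.66 + 1.90 + 0.74 + 0.76 + 2.16 + 1.51 = 8.73
σ²_T = 8.73 + 2 × 9.71 = 28.15
α (item deleted) = (6/5)·(1 − 8.73/28.15) = 0.83

α = 0.83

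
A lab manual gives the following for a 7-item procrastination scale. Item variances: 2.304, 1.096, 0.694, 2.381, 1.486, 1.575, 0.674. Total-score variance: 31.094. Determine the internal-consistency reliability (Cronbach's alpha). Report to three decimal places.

Cronbach's alpha = 0.784

ΣVar(i) = 2.304 + 1.096 + 0.694 + 2.381 + 1.486 + 1.575 + 0.674 = 10.210
α = (k/(k−1))·(1 − ΣVar(i)/σ²_total) = (7/6)·(1 − 10.210/31.094) = 0.784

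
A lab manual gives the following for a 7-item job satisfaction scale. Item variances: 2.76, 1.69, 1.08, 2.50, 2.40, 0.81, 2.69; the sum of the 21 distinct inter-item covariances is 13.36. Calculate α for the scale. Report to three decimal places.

sum of item variances = 2.76 + 1.69 + 1.08 + 2.50 + 2.40 + 0.81 + 2.69 = 13.93
Sum of distinct covariances = 13.36
Var(T) = sum of item variances + 2·Σcov = 13.93 + 2 × 13.36 = 40.65
α = (7/6)·(1 − 13.93/40.65) = 0.767

α = 0.767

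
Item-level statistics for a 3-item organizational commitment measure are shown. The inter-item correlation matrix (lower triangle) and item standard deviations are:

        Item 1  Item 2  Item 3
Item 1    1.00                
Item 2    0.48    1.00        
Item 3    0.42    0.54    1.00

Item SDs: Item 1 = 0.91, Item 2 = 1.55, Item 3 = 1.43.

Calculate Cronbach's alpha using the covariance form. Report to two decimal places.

α = 0.72

Σσ²ᵢ = 0.91² + 1.55² + 1.43² = 5.2755
Covariances σ_ij = r_ij · s_i · s_j:
  σ(Item 1,Item 2) = 0.48 × 0.91 × 1.55 = 0.6770
  σ(Item 1,Item 3) = 0.42 × 0.91 × 1.43 = 0.5465
  σ(Item 2,Item 3) = 0.54 × 1.55 × 1.43 = 1.1969
σ²_T = Σσ²ᵢ + 2·Σσ_ij = 5.2755 + 2 × 2.4204 = 10.1163
α = (3/2)·(1 − 5.2755/10.1163) = 0.72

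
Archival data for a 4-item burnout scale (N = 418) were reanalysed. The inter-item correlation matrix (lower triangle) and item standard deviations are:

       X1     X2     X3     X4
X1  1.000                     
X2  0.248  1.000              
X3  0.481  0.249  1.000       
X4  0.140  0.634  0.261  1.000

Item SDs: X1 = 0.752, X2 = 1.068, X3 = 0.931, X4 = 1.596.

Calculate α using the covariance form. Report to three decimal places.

Σσ²ᵢ = 0.752² + 1.068² + 0.931² + 1.596² = 5.1201
Covariances σ_ij = r_ij · s_i · s_j:
  σ(X1,X2) = 0.248 × 0.752 × 1.068 = 0.1992
  σ(X1,X3) = 0.481 × 0.752 × 0.931 = 0.3368
  σ(X1,X4) = 0.140 × 0.752 × 1.596 = 0.1680
  σ(X2,X3) = 0.249 × 1.068 × 0.931 = 0.2476
  σ(X2,X4) = 0.634 × 1.068 × 1.596 = 1.0807
  σ(X3,X4) = 0.261 × 0.931 × 1.596 = 0.3878
σ²_T = Σσ²ᵢ + 2·Σσ_ij = 5.1201 + 2 × 2.4201 = 9.9603
α = (4/3)·(1 − 5.1201/9.9603) = 0.648

α = 0.648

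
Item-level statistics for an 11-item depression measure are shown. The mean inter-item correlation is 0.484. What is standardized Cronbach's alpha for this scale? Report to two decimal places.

α = 0.91

Standardized α = k·r̄ / (1 + (k−1)·r̄) = 11 × 0.484 / (1 + 10 × 0.484)
  = 5.3240 / 5.8400 = 0.91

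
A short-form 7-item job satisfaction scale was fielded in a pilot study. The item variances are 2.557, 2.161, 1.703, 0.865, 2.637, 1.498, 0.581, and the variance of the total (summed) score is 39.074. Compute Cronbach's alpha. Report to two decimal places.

Cronbach's alpha = 0.81

Σσᵢ² = 2.557 + 2.161 + 1.703 + 0.865 + 2.637 + 1.498 + 0.581 = 12.002
α = (k/(k−1))·(1 − Σσᵢ²/σ²_total) = (7/6)·(1 − 12.002/39.074) = 0.81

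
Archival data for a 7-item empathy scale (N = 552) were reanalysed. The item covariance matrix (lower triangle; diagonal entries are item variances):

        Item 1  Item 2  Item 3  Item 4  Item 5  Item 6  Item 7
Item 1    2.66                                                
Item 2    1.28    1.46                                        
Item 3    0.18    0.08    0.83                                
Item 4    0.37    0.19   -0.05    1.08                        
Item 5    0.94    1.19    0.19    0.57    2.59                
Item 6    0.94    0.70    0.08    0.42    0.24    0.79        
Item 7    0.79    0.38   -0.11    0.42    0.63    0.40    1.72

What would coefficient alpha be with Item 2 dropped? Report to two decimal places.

α = 0.67

Remaining items: Item 1, Item 3, Item 4, Item 5, Item 6, Item 7 (k = 6).
sum of item variances = 2.66 + 0.83 + 1.08 + 2.59 + 0.79 + 1.72 = 9.67
Var(T) = 9.67 + 2 × 6.01 = 21.69
α (item deleted) = (6/5)·(1 − 9.67/21.69) = 0.67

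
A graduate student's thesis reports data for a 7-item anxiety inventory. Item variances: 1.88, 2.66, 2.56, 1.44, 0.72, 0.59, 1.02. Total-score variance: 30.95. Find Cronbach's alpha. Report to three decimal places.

ΣVar(i) = 1.88 + 2.66 + 2.56 + 1.44 + 0.72 + 0.59 + 1.02 = 10.87
α = (k/(k−1))·(1 − ΣVar(i)/total variance) = (7/6)·(1 − 10.87/30.95) = 0.757

Cronbach's alpha = 0.757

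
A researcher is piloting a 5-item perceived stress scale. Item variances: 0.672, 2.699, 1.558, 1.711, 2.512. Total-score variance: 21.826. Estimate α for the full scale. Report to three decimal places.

sum of item variances = 0.672 + 2.699 + 1.558 + 1.711 + 2.512 = 9.152
α = (k/(k−1))·(1 − sum of item variances/σ²_total) = (5/4)·(1 − 9.152/21.826) = 0.726

α = 0.726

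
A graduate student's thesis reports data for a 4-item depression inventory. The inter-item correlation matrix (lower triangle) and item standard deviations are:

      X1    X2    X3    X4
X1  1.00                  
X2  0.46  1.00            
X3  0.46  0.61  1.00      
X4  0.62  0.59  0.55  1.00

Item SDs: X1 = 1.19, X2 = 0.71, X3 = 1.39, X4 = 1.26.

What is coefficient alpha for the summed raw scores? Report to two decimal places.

Σσ²ᵢ = 1.19² + 0.71² + 1.39² + 1.26² = 5.4399
Covariances σ_ij = r_ij · s_i · s_j:
  σ(X1,X2) = 0.46 × 1.19 × 0.71 = 0.3887
  σ(X1,X3) = 0.46 × 1.19 × 1.39 = 0.7609
  σ(X1,X4) = 0.62 × 1.19 × 1.26 = 0.9296
  σ(X2,X3) = 0.61 × 0.71 × 1.39 = 0.6020
  σ(X2,X4) = 0.59 × 0.71 × 1.26 = 0.5278
  σ(X3,X4) = 0.55 × 1.39 × 1.26 = 0.9633
σ²_T = Σσ²ᵢ + 2·Σσ_ij = 5.4399 + 2 × 4.1723 = 13.7845
α = (4/3)·(1 − 5.4399/13.7845) = 0.81

coefficient alpha = 0.81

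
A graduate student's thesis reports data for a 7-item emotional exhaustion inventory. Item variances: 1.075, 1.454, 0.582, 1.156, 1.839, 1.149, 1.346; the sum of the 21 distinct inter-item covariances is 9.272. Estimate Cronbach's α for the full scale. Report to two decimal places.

Cronbach's α = 0.80

Σσ²ᵢ = 1.075 + 1.454 + 0.582 + 1.156 + 1.839 + 1.149 + 1.346 = 8.601
Sum of distinct covariances = 9.272
total variance = Σσ²ᵢ + 2·Σcov = 8.601 + 2 × 9.272 = 27.145
α = (7/6)·(1 − 8.601/27.145) = 0.80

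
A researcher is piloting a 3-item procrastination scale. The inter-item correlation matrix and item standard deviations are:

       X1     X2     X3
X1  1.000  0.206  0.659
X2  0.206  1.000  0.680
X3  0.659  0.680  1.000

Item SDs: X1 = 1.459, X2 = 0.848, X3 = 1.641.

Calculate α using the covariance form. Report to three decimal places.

α = 0.751

Σσ²ᵢ = 1.459² + 0.848² + 1.641² = 5.5407
Covariances σ_ij = r_ij · s_i · s_j:
  σ(X1,X2) = 0.206 × 1.459 × 0.848 = 0.2549
  σ(X1,X3) = 0.659 × 1.459 × 1.641 = 1.5778
  σ(X2,X3) = 0.680 × 0.848 × 1.641 = 0.9463
σ²_T = Σσ²ᵢ + 2·Σσ_ij = 5.5407 + 2 × 2.7790 = 11.0987
α = (3/2)·(1 − 5.5407/11.0987) = 0.751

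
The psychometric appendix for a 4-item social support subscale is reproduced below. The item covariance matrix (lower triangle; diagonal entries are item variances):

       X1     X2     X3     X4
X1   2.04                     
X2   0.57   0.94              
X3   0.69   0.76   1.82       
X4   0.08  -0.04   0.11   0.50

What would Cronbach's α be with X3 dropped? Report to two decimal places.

Remaining items: X1, X2, X4 (k = 3).
Σσ²ᵢ = 2.04 + 0.94 + 0.50 = 3.48
σ²_total = 3.48 + 2 × 0.61 = 4.70
α (item deleted) = (3/2)·(1 − 3.48/4.70) = 0.39

α = 0.39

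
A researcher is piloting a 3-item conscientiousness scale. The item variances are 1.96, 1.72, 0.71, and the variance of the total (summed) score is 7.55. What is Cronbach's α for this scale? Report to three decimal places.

α = 0.628

Σσᵢ² = 1.96 + 1.72 + 0.71 = 4.39
α = (k/(k−1))·(1 − Σσᵢ²/Var(T)) = (3/2)·(1 − 4.39/7.55) = 0.628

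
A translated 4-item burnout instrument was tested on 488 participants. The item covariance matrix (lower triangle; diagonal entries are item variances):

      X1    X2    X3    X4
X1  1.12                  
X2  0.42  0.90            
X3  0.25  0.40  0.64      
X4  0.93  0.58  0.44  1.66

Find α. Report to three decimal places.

α = 0.777

ΣVar(i) = 1.12 + 0.90 + 0.64 + 1.66 = 4.32
Σ_{i<j} σ_ij = 3.02
total variance = 4.32 + 2 × 3.02 = 10.36
α = (k/(k−1))·(1 − ΣVar(i)/total variance) = (4/3)·(1 − 4.32/10.36) = 0.777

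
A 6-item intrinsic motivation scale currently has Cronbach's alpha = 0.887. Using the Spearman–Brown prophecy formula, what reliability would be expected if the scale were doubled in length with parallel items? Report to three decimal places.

Length factor m = 2
α' = m·α / (1 + (m−1)·α)
   = 2 × 0.887 / (1 + (2 − 1) × 0.887)
   = 1.7740 / 1.8870 = 0.940

predicted reliability = 0.940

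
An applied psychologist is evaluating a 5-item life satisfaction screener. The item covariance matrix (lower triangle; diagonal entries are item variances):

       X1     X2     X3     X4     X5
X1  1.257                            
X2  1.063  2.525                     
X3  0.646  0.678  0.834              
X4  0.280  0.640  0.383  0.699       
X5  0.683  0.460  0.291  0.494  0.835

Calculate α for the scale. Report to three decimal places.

α = 0.808

ΣVar(i) = 1.257 + 2.525 + 0.834 + 0.699 + 0.835 = 6.150
Sum of the distinct covariances = 5.618
Var(T) = 6.150 + 2 × 5.618 = 17.386
α = (k/(k−1))·(1 − ΣVar(i)/Var(T)) = (5/4)·(1 − 6.150/17.386) = 0.808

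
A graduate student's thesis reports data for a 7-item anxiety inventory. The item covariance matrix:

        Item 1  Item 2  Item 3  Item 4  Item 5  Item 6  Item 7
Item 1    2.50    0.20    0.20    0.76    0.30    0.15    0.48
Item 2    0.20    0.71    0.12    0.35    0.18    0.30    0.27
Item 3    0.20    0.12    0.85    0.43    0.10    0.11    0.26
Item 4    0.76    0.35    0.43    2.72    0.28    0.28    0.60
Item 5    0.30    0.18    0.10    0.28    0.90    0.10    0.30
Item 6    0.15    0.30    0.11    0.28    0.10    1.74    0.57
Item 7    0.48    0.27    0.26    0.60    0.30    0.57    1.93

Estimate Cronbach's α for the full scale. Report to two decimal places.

α = 0.62

sum of item variances = 2.50 + 0.71 + 0.85 + 2.72 + 0.90 + 1.74 + 1.93 = 11.35
Σ_{i<j} σ_ij = 6.34
σ²_total = 11.35 + 2 × 6.34 = 24.03
α = (k/(k−1))·(1 − sum of item variances/σ²_total) = (7/6)·(1 − 11.35/24.03) = 0.62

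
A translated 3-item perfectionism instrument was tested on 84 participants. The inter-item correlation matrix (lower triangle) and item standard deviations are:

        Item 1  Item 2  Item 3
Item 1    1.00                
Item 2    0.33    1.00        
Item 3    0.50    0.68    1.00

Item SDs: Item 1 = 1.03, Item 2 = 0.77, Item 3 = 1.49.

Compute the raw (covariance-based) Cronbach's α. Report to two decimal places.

Cronbach's α = 0.72

Σσ²ᵢ = 1.03² + 0.77² + 1.49² = 3.8739
Covariances σ_ij = r_ij · s_i · s_j:
  σ(Item 1,Item 2) = 0.33 × 1.03 × 0.77 = 0.2617
  σ(Item 1,Item 3) = 0.50 × 1.03 × 1.49 = 0.7673
  σ(Item 2,Item 3) = 0.68 × 0.77 × 1.49 = 0.7802
σ²_T = Σσ²ᵢ + 2·Σσ_ij = 3.8739 + 2 × 1.8092 = 7.4923
α = (3/2)·(1 − 3.8739/7.4923) = 0.72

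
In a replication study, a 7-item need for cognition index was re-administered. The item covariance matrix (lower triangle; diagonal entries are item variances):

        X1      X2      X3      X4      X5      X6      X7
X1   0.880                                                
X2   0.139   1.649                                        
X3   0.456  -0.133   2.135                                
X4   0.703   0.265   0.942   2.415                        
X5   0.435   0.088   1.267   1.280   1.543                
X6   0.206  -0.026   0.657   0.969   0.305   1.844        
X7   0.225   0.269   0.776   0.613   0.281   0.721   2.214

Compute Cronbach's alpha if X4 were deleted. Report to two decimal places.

Remaining items: X1, X2, X3, X5, X6, X7 (k = 6).
Σσ²ᵢ = 0.880 + 1.649 + 2.135 + 1.543 + 1.844 + 2.214 = 10.265
total variance = 10.265 + 2 × 5.666 = 21.597
α (item deleted) = (6/5)·(1 − 10.265/21.597) = 0.63

Cronbach's alpha = 0.63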